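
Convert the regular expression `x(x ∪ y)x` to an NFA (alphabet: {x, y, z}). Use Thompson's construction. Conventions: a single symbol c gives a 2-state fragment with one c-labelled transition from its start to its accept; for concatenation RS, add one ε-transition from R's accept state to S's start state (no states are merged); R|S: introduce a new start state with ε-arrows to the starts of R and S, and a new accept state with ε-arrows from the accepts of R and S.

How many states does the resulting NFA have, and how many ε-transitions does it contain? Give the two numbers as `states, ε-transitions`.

10, 6

Per subexpression:
Each of the 4 symbol leaves contributes 2 states and 0 ε-transitions.
  x ∪ y — 6 states, 4 ε-transitions
  x(x ∪ y)x — 10 states, 6 ε-transitions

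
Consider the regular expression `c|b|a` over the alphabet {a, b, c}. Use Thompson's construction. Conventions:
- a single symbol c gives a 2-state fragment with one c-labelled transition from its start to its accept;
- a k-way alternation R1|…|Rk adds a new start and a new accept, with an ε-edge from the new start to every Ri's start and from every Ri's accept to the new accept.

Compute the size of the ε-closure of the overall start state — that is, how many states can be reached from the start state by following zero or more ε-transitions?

Let C(F) = |ε-closure(F.start)| within fragment F, and note whether F accepts ε. Symbol fragments have C = 1 and do not accept ε. Then:
  c|b|a → new start ε-reaches every alternative's start; none of them accept ε, so the new accept is not reached: C = 1 + 1 + 1 + 1 = 4

4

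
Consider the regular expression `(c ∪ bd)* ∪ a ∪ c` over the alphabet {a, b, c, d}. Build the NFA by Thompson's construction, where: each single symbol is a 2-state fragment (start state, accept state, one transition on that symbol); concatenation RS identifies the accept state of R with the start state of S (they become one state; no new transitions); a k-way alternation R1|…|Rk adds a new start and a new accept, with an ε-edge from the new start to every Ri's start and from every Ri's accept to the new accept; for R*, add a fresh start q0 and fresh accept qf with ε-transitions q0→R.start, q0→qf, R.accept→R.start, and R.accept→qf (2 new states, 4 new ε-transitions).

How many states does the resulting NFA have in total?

15

Bottom-up over the parse tree:
Each of the 5 symbol leaves contributes a 2-state fragment.
  bd — 3 states
  c ∪ bd — 7 states
  (c ∪ bd)* — 9 states
  (c ∪ bd)* ∪ a ∪ c — 15 states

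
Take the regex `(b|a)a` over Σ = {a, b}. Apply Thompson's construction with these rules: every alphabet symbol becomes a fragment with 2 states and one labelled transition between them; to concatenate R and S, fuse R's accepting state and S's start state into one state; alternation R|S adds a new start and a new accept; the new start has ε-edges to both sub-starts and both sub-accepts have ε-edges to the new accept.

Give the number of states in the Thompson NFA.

7

By structural recursion:
Each of the 3 symbol leaves contributes a 2-state fragment.
  b|a = 6 states
  (b|a)a = 7 states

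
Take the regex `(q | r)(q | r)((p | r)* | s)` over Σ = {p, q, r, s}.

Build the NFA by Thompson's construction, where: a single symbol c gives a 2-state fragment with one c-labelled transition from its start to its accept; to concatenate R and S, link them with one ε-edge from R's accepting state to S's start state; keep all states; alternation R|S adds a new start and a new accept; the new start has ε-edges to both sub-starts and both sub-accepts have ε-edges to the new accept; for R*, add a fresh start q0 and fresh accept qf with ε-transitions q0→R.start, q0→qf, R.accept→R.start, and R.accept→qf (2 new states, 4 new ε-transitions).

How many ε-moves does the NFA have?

Per subexpression:
Each of the 7 symbol leaves contributes 0 ε-transitions.
  q | r = 4 ε-transitions
  q | r = 4 ε-transitions
  p | r = 4 ε-transitions
  (p | r)* = 8 ε-transitions
  (p | r)* | s = 12 ε-transitions
  (q | r)(q | r)((p | r)* | s) = 22 ε-transitions

22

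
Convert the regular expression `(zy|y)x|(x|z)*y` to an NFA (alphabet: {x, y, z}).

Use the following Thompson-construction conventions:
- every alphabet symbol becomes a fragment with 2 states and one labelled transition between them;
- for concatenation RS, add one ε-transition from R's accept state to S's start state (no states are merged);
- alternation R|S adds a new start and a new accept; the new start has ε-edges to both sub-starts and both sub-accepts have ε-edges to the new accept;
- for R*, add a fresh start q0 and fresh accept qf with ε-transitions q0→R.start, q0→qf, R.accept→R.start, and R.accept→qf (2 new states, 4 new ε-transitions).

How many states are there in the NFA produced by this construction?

22

Recursing over subexpressions:
Each of the 7 symbol leaves contributes a 2-state fragment.
  zy : 4 states
  zy|y : 8 states
  (zy|y)x : 10 states
  x|z : 6 states
  (x|z)* : 8 states
  (x|z)*y : 10 states
  (zy|y)x|(x|z)*y : 22 states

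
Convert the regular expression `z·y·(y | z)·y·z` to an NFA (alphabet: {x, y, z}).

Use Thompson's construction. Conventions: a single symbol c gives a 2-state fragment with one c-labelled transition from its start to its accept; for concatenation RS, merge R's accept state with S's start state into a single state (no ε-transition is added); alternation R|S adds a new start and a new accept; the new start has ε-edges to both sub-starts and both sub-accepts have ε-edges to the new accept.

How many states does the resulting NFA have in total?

Bottom-up over the parse tree:
Each of the 6 symbol leaves contributes a 2-state fragment.
  y | z → 6 states
  z·y·(y | z)·y·z → 10 states

10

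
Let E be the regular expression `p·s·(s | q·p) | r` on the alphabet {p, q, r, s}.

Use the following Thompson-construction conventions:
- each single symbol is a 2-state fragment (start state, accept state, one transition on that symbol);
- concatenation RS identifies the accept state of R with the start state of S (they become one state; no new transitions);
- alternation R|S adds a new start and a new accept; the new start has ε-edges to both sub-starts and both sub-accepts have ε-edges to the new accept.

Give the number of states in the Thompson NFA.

13

By structural recursion:
Each of the 6 symbol leaves contributes a 2-state fragment.
  q·p → 3 states
  s | q·p → 7 states
  p·s·(s | q·p) → 9 states
  p·s·(s | q·p) | r → 13 states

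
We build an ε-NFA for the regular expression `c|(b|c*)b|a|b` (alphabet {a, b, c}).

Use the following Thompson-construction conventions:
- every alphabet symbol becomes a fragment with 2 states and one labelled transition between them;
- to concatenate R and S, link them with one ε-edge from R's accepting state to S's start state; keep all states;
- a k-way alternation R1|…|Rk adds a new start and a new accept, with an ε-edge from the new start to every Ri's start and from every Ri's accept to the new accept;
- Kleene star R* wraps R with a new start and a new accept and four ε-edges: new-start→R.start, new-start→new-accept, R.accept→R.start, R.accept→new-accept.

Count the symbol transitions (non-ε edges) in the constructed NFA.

6

Building bottom-up:
Each of the 6 symbol leaves contributes exactly 1 symbol transition.
  c* : 1 symbol transition
  b|c* : 2 symbol transitions
  (b|c*)b : 3 symbol transitions
  c|(b|c*)b|a|b : 6 symbol transitions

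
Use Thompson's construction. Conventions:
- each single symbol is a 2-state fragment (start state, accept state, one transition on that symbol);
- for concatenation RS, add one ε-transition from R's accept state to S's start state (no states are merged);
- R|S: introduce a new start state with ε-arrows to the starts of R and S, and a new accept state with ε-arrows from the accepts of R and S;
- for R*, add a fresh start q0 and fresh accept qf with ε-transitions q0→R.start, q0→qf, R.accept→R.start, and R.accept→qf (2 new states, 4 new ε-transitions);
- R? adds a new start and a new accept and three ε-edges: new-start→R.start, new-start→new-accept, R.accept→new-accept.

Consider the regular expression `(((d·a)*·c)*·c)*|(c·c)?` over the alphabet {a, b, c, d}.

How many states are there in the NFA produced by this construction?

Recursing over subexpressions:
Each of the 6 symbol leaves contributes a 2-state fragment.
  d·a : 4 states
  (d·a)* : 6 states
  (d·a)*·c : 8 states
  ((d·a)*·c)* : 10 states
  ((d·a)*·c)*·c : 12 states
  (((d·a)*·c)*·c)* : 14 states
  c·c : 4 states
  (c·c)? : 6 states
  (((d·a)*·c)*·c)*|(c·c)? : 22 states

22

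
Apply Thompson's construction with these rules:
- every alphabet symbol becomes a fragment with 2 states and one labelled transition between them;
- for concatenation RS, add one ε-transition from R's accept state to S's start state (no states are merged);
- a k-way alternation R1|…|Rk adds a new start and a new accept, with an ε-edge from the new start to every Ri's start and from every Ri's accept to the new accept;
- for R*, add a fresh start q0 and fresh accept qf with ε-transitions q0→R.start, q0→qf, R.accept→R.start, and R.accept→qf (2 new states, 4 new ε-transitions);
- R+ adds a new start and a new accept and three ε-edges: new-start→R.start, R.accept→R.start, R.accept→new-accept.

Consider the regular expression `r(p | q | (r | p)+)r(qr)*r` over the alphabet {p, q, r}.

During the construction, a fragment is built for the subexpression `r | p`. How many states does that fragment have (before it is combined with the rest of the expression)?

6

Fragment for `r | p`:
Each of the 2 symbol leaves contributes a 2-state fragment.
  r | p — 6 states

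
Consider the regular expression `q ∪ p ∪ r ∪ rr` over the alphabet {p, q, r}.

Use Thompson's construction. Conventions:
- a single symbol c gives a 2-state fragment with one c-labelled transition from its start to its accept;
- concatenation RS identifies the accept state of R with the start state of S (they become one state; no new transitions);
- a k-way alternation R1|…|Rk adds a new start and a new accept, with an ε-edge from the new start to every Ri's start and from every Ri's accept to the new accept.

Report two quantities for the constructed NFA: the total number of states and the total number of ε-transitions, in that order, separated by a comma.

Per subexpression:
Each of the 5 symbol leaves contributes 2 states and 0 ε-transitions.
  rr — 3 states, 0 ε-transitions
  q ∪ p ∪ r ∪ rr — 11 states, 8 ε-transitions

11, 8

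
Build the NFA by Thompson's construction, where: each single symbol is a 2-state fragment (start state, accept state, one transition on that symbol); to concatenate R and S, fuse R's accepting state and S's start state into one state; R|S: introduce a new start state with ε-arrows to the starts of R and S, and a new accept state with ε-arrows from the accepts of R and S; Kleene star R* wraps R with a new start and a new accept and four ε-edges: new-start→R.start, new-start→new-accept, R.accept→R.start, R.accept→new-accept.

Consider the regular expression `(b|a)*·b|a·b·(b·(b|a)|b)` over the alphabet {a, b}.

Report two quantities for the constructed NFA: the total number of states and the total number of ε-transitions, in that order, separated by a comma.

24, 20

By structural recursion:
Each of the 9 symbol leaves contributes 2 states and 0 ε-transitions.
  b|a : 6 states, 4 ε-transitions
  (b|a)* : 8 states, 8 ε-transitions
  (b|a)*·b : 9 states, 8 ε-transitions
  b|a : 6 states, 4 ε-transitions
  b·(b|a) : 7 states, 4 ε-transitions
  b·(b|a)|b : 11 states, 8 ε-transitions
  a·b·(b·(b|a)|b) : 13 states, 8 ε-transitions
  (b|a)*·b|a·b·(b·(b|a)|b) : 24 states, 20 ε-transitions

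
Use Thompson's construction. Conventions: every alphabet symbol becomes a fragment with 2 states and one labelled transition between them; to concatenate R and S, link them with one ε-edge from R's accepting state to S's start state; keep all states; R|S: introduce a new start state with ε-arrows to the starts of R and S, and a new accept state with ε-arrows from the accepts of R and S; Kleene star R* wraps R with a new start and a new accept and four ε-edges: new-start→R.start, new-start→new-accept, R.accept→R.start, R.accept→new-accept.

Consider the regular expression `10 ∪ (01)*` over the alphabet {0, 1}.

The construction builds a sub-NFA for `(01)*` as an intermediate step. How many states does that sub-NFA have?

6

Fragment for `(01)*`:
Each of the 2 symbol leaves contributes a 2-state fragment.
  01 = 4 states
  (01)* = 6 states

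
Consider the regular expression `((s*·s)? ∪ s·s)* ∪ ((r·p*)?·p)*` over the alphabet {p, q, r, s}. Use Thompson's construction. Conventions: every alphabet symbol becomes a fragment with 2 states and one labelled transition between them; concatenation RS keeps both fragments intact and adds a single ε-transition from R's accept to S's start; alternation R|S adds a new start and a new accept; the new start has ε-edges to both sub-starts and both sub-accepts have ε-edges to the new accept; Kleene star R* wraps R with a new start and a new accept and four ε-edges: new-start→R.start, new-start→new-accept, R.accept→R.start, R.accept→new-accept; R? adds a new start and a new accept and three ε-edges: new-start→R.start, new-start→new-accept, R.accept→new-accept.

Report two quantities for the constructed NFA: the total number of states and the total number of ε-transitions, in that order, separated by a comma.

Recursing over subexpressions:
Each of the 7 symbol leaves contributes 2 states and 0 ε-transitions.
  s* = 4 states, 4 ε-transitions
  s*·s = 6 states, 5 ε-transitions
  (s*·s)? = 8 states, 8 ε-transitions
  s·s = 4 states, 1 ε-transition
  (s*·s)? ∪ s·s = 14 states, 13 ε-transitions
  ((s*·s)? ∪ s·s)* = 16 states, 17 ε-transitions
  p* = 4 states, 4 ε-transitions
  r·p* = 6 states, 5 ε-transitions
  (r·p*)? = 8 states, 8 ε-transitions
  (r·p*)?·p = 10 states, 9 ε-transitions
  ((r·p*)?·p)* = 12 states, 13 ε-transitions
  ((s*·s)? ∪ s·s)* ∪ ((r·p*)?·p)* = 30 states, 34 ε-transitions

30, 34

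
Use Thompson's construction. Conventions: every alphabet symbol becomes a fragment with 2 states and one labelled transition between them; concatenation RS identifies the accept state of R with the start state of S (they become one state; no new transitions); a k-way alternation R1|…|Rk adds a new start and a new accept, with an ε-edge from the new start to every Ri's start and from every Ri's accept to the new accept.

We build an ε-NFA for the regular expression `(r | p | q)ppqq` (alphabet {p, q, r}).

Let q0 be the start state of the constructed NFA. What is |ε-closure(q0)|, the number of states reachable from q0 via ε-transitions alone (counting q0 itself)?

Let C(F) = |ε-closure(F.start)| within fragment F, and note whether F accepts ε. Symbol fragments have C = 1 and do not accept ε. Then:
  r | p | q — C = 1 + 1 + 1 + 1 = 4 (the new accept is not ε-reachable since no branch accepts ε)
  (r | p | q)ppqq — same as the first factor's closure: C = 4

4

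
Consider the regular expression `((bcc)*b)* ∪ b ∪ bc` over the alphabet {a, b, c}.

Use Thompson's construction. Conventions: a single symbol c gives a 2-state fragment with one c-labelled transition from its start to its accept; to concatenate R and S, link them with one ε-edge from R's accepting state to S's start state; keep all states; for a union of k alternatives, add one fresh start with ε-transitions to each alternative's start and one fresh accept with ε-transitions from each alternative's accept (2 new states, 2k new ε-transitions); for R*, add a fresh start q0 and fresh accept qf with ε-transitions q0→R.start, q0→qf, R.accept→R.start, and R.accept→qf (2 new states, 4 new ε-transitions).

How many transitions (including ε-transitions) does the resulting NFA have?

25

Building bottom-up:
Each of the 7 symbol leaves contributes 1 transition (1 symbol, 0 ε).
  bcc = 5 transitions (3 symbol, 2 ε)
  (bcc)* = 9 transitions (3 symbol, 6 ε)
  (bcc)*b = 11 transitions (4 symbol, 7 ε)
  ((bcc)*b)* = 15 transitions (4 symbol, 11 ε)
  bc = 3 transitions (2 symbol, 1 ε)
  ((bcc)*b)* ∪ b ∪ bc = 25 transitions (7 symbol, 18 ε)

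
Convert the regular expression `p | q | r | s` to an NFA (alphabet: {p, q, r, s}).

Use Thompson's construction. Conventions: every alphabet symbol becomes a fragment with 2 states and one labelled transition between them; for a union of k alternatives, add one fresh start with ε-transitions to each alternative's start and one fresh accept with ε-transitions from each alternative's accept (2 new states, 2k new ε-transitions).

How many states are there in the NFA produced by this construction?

Per subexpression:
Each of the 4 symbol leaves contributes a 2-state fragment.
  p | q | r | s : 10 states

10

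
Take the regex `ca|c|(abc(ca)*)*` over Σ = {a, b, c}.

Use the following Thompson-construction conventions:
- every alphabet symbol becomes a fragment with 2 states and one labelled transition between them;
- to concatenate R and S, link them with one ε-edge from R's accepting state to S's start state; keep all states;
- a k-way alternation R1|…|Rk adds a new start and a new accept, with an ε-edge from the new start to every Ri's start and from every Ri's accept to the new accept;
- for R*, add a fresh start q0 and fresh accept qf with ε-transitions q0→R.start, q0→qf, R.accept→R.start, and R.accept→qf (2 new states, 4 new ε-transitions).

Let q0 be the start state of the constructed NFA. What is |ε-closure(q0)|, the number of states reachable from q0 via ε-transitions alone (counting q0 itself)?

Compute the ε-closure size of each fragment's start state recursively; a symbol fragment's start has no outgoing ε-edge, so its closure is just itself (size 1).
  ca → same as the first factor's closure: |ε-closure| = 1
  ca → same as the first factor's closure: |ε-closure| = 1
  (ca)* → |ε-closure| = 1 (new start) + 1 (body) + 1 (new accept) = 3
  abc(ca)* → same as the first factor's closure: |ε-closure| = 1
  (abc(ca)*)* → new start has ε-edges to the inner start and to the new accept, so |ε-closure| = 2 + 1 = 3
  ca|c|(abc(ca)*)* → new start ε-reaches every alternative's start; at least one alternative accepts ε, so the union's new accept is reached too: |ε-closure| = 1 + 1 + 1 + 3 + 1 = 7

7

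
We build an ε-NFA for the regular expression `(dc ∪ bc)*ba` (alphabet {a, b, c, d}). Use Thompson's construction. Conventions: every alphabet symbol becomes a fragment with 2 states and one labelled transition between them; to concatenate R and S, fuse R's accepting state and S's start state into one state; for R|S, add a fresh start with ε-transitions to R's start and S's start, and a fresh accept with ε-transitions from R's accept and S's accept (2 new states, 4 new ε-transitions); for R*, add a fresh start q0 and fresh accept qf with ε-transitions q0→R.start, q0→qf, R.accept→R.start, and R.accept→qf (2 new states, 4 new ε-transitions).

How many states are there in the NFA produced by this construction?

12

Building bottom-up:
Each of the 6 symbol leaves contributes a 2-state fragment.
  dc — 3 states
  bc — 3 states
  dc ∪ bc — 8 states
  (dc ∪ bc)* — 10 states
  (dc ∪ bc)*ba — 12 states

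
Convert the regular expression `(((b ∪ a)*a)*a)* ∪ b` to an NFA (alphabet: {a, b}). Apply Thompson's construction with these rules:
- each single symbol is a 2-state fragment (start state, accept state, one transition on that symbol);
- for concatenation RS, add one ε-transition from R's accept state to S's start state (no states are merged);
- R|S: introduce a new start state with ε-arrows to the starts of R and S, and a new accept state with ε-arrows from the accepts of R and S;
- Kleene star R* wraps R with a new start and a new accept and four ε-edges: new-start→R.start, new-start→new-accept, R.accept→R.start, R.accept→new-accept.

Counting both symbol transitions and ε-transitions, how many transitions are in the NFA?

27

Building bottom-up:
Each of the 5 symbol leaves contributes 1 transition (1 symbol, 0 ε).
  b ∪ a : 6 transitions (2 symbol, 4 ε)
  (b ∪ a)* : 10 transitions (2 symbol, 8 ε)
  (b ∪ a)*a : 12 transitions (3 symbol, 9 ε)
  ((b ∪ a)*a)* : 16 transitions (3 symbol, 13 ε)
  ((b ∪ a)*a)*a : 18 transitions (4 symbol, 14 ε)
  (((b ∪ a)*a)*a)* : 22 transitions (4 symbol, 18 ε)
  (((b ∪ a)*a)*a)* ∪ b : 27 transitions (5 symbol, 22 ε)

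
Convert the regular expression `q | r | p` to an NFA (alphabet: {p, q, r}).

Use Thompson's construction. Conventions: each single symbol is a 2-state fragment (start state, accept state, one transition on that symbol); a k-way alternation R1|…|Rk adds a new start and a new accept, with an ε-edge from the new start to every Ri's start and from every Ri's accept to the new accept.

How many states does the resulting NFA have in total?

Recursing over subexpressions:
Each of the 3 symbol leaves contributes a 2-state fragment.
  q | r | p = 8 states

8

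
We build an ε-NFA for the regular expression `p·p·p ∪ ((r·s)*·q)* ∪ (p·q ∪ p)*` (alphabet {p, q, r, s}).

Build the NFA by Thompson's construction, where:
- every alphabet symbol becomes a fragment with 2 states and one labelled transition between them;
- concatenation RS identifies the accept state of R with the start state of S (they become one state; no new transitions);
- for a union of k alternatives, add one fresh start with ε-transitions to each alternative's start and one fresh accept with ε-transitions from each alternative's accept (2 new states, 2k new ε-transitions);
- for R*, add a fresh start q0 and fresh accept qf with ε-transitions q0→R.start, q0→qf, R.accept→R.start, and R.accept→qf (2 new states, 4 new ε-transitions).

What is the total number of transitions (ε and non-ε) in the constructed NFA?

Per subexpression:
Each of the 9 symbol leaves contributes 1 transition (1 symbol, 0 ε).
  p·p·p → 3 transitions (3 symbol, 0 ε)
  r·s → 2 transitions (2 symbol, 0 ε)
  (r·s)* → 6 transitions (2 symbol, 4 ε)
  (r·s)*·q → 7 transitions (3 symbol, 4 ε)
  ((r·s)*·q)* → 11 transitions (3 symbol, 8 ε)
  p·q → 2 transitions (2 symbol, 0 ε)
  p·q ∪ p → 7 transitions (3 symbol, 4 ε)
  (p·q ∪ p)* → 11 transitions (3 symbol, 8 ε)
  p·p·p ∪ ((r·s)*·q)* ∪ (p·q ∪ p)* → 31 transitions (9 symbol, 22 ε)

31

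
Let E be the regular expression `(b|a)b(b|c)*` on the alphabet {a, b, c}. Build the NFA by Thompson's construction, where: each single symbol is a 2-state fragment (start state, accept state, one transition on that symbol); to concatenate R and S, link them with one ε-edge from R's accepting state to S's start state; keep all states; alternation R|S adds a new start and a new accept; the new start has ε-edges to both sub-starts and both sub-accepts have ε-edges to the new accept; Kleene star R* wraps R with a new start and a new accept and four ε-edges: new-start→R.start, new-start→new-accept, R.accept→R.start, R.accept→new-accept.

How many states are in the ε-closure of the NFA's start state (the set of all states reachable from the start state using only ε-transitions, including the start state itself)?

3

Compute the ε-closure size of each fragment's start state recursively; a symbol fragment's start has no outgoing ε-edge, so its closure is just itself (size 1).
  b|a — new start ε-reaches every alternative's start; none of them accept ε, so the new accept is not reached: C = 1 + 1 + 1 = 3
  b|c — C = 1 + 1 + 1 = 3 (the new accept is not ε-reachable since no branch accepts ε)
  (b|c)* — new start has ε-edges to the inner start and to the new accept, so C = 2 + 3 = 5
  (b|a)b(b|c)* — same as the first factor's closure: C = 3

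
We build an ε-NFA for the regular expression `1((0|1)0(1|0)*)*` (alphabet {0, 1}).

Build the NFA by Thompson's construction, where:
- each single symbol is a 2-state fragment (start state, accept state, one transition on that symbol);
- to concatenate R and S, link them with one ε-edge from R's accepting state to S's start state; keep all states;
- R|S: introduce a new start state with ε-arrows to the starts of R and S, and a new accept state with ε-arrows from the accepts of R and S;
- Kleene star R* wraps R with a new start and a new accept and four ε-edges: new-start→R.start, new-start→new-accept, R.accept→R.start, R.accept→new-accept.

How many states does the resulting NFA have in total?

20

Per subexpression:
Each of the 6 symbol leaves contributes a 2-state fragment.
  0|1 : 6 states
  1|0 : 6 states
  (1|0)* : 8 states
  (0|1)0(1|0)* : 16 states
  ((0|1)0(1|0)*)* : 18 states
  1((0|1)0(1|0)*)* : 20 states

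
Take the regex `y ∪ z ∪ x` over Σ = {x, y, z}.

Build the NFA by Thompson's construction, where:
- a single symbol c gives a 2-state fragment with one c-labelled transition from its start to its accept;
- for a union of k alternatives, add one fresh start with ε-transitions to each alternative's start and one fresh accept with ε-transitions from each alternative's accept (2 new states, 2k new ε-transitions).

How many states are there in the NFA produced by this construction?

By structural recursion:
Each of the 3 symbol leaves contributes a 2-state fragment.
  y ∪ z ∪ x → 8 states

8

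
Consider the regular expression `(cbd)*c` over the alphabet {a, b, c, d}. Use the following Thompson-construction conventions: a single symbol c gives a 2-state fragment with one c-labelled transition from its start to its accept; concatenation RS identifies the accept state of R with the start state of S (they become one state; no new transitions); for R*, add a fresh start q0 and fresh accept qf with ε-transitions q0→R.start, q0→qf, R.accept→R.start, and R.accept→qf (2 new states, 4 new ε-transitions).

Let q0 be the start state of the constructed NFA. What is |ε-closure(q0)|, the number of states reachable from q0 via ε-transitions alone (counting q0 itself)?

Let C(F) = |ε-closure(F.start)| within fragment F, and note whether F accepts ε. Symbol fragments have C = 1 and do not accept ε. Then:
  cbd → C equals the left operand's closure size = 1 (its accept is not ε-reachable, so the closure stops there)
  (cbd)* → the star's fresh start ε-reaches both the body's start and the fresh accept: C = 2 + 1 = 3
  (cbd)*c → the left operand accepts ε, so the closure extends into the next operand (the shared merged state is already counted); C = 3 + (1−1) = 3

3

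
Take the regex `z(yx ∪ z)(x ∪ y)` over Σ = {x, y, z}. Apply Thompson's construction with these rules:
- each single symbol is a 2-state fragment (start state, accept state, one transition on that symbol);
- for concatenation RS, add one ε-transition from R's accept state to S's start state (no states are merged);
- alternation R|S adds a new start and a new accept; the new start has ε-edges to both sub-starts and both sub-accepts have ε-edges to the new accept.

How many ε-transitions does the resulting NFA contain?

Building bottom-up:
Each of the 6 symbol leaves contributes 0 ε-transitions.
  yx = 1 ε-transition
  yx ∪ z = 5 ε-transitions
  x ∪ y = 4 ε-transitions
  z(yx ∪ z)(x ∪ y) = 11 ε-transitions

11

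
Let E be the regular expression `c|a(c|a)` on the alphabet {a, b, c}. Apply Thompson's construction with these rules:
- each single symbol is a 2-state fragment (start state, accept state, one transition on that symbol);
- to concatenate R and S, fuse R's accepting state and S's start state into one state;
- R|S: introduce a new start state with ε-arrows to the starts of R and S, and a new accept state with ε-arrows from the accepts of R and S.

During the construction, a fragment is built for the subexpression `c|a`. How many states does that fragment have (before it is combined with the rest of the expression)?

6

Fragment for `c|a`:
Each of the 2 symbol leaves contributes a 2-state fragment.
  c|a → 6 states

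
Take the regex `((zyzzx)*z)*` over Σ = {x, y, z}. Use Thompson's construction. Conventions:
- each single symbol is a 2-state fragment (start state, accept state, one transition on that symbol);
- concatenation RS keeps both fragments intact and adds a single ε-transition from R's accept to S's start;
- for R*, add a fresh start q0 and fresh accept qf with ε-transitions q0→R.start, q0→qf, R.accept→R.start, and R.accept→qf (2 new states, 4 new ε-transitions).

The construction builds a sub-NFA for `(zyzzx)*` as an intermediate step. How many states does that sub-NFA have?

12

Fragment for `(zyzzx)*`:
Each of the 5 symbol leaves contributes a 2-state fragment.
  zyzzx : 10 states
  (zyzzx)* : 12 states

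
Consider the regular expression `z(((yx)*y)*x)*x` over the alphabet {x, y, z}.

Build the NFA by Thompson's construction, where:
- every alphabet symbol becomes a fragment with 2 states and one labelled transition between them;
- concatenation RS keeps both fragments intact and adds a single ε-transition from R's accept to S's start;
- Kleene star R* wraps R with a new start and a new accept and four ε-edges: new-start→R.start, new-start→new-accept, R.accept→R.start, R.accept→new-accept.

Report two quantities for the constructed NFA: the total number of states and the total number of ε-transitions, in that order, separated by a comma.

18, 17

Building bottom-up:
Each of the 6 symbol leaves contributes 2 states and 0 ε-transitions.
  yx = 4 states, 1 ε-transition
  (yx)* = 6 states, 5 ε-transitions
  (yx)*y = 8 states, 6 ε-transitions
  ((yx)*y)* = 10 states, 10 ε-transitions
  ((yx)*y)*x = 12 states, 11 ε-transitions
  (((yx)*y)*x)* = 14 states, 15 ε-transitions
  z(((yx)*y)*x)*x = 18 states, 17 ε-transitions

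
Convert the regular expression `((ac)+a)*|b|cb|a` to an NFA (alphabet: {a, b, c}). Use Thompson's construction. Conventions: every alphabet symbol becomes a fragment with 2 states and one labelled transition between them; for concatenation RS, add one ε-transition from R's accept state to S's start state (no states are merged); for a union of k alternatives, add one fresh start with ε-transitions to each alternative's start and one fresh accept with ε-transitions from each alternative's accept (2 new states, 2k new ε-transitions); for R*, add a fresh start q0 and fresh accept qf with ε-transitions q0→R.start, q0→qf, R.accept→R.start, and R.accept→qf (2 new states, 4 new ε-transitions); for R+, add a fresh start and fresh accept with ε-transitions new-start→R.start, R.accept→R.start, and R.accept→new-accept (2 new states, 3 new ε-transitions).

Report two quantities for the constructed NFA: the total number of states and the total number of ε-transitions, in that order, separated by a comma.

Recursing over subexpressions:
Each of the 7 symbol leaves contributes 2 states and 0 ε-transitions.
  ac — 4 states, 1 ε-transition
  (ac)+ — 6 states, 4 ε-transitions
  (ac)+a — 8 states, 5 ε-transitions
  ((ac)+a)* — 10 states, 9 ε-transitions
  cb — 4 states, 1 ε-transition
  ((ac)+a)*|b|cb|a — 20 states, 18 ε-transitions

20, 18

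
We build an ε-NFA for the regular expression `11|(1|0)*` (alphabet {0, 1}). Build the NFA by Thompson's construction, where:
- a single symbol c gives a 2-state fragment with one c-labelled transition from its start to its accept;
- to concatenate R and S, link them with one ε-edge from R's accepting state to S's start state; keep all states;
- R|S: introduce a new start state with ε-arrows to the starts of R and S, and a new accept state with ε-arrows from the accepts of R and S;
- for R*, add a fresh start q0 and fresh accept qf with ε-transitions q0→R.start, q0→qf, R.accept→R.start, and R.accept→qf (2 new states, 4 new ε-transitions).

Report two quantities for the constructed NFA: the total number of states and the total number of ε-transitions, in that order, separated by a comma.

14, 13

By structural recursion:
Each of the 4 symbol leaves contributes 2 states and 0 ε-transitions.
  11 = 4 states, 1 ε-transition
  1|0 = 6 states, 4 ε-transitions
  (1|0)* = 8 states, 8 ε-transitions
  11|(1|0)* = 14 states, 13 ε-transitions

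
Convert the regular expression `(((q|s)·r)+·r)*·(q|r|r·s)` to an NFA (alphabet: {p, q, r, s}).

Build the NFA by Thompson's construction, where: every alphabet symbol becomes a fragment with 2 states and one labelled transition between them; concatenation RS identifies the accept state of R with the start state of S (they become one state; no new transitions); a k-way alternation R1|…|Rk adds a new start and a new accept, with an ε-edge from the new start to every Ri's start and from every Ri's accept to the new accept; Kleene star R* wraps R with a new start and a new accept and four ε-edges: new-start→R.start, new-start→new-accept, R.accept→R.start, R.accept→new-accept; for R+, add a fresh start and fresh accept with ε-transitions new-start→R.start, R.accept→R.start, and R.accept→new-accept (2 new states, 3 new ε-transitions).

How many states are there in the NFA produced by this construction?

20

Building bottom-up:
Each of the 8 symbol leaves contributes a 2-state fragment.
  q|s → 6 states
  (q|s)·r → 7 states
  ((q|s)·r)+ → 9 states
  ((q|s)·r)+·r → 10 states
  (((q|s)·r)+·r)* → 12 states
  r·s → 3 states
  q|r|r·s → 9 states
  (((q|s)·r)+·r)*·(q|r|r·s) → 20 states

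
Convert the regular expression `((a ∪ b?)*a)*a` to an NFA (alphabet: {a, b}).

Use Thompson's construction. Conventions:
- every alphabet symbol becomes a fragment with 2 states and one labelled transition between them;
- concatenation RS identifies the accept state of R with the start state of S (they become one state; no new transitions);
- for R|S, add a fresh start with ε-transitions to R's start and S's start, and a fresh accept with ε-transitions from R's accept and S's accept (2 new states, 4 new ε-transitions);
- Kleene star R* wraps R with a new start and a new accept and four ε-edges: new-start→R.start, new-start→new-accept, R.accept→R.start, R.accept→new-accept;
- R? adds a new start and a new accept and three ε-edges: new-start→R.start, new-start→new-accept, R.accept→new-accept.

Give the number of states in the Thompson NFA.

Recursing over subexpressions:
Each of the 4 symbol leaves contributes a 2-state fragment.
  b? : 4 states
  a ∪ b? : 8 states
  (a ∪ b?)* : 10 states
  (a ∪ b?)*a : 11 states
  ((a ∪ b?)*a)* : 13 states
  ((a ∪ b?)*a)*a : 14 states

14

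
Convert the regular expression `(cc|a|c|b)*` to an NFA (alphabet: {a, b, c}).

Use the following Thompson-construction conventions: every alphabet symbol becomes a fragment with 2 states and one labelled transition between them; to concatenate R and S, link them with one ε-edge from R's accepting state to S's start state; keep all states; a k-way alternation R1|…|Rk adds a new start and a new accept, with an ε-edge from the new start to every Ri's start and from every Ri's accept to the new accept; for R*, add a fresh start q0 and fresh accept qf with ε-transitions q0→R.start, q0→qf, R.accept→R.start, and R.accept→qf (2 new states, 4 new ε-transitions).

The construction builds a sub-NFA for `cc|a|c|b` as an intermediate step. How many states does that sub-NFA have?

Fragment for `cc|a|c|b`:
Each of the 5 symbol leaves contributes a 2-state fragment.
  cc → 4 states
  cc|a|c|b → 12 states

12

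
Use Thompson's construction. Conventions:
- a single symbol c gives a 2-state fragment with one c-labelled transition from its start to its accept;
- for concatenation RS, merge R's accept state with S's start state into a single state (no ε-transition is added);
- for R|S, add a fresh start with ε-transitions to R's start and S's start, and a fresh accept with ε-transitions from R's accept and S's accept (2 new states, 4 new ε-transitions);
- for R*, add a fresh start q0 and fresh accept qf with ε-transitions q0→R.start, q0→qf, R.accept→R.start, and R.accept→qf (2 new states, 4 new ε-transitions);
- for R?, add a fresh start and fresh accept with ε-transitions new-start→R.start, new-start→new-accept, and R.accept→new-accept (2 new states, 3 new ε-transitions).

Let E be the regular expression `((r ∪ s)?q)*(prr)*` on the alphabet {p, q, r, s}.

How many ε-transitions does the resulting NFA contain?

15

By structural recursion:
Each of the 6 symbol leaves contributes 0 ε-transitions.
  r ∪ s : 4 ε-transitions
  (r ∪ s)? : 7 ε-transitions
  (r ∪ s)?q : 7 ε-transitions
  ((r ∪ s)?q)* : 11 ε-transitions
  prr : 0 ε-transitions
  (prr)* : 4 ε-transitions
  ((r ∪ s)?q)*(prr)* : 15 ε-transitions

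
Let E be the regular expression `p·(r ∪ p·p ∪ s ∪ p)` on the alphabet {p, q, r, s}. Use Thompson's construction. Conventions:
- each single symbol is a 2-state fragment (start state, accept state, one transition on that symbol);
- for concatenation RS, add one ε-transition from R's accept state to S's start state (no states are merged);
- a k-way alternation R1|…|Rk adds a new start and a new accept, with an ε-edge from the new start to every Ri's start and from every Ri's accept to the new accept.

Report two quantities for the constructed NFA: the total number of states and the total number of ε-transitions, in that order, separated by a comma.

14, 10

Building bottom-up:
Each of the 6 symbol leaves contributes 2 states and 0 ε-transitions.
  p·p = 4 states, 1 ε-transition
  r ∪ p·p ∪ s ∪ p = 12 states, 9 ε-transitions
  p·(r ∪ p·p ∪ s ∪ p) = 14 states, 10 ε-transitions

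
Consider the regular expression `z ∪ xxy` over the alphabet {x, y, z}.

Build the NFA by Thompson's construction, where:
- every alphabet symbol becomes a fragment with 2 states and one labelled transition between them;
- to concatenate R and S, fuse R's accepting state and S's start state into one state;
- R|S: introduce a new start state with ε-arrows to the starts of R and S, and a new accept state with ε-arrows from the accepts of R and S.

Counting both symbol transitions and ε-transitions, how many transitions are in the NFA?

8

Bottom-up over the parse tree:
Each of the 4 symbol leaves contributes 1 transition (1 symbol, 0 ε).
  xxy → 3 transitions (3 symbol, 0 ε)
  z ∪ xxy → 8 transitions (4 symbol, 4 ε)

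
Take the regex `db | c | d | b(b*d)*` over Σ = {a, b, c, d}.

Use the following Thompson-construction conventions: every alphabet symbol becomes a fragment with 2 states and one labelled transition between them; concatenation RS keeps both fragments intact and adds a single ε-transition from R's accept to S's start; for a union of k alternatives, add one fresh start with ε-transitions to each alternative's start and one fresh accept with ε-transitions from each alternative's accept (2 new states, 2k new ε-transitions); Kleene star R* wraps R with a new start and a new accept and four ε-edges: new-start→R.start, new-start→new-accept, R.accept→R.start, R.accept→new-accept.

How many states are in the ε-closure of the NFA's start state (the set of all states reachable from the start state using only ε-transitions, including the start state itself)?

Compute the ε-closure size of each fragment's start state recursively; a symbol fragment's start has no outgoing ε-edge, so its closure is just itself (size 1).
  db — |ε-closure| equals the left operand's closure size = 1 (its accept is not ε-reachable, so the closure stops there)
  b* — the star's fresh start ε-reaches both the body's start and the fresh accept: |ε-closure| = 2 + 1 = 3
  b*d — the left operand accepts ε, so the closure extends into the next operand (via the concat ε-link); |ε-closure| = 3 + 1 = 4
  (b*d)* — the star's fresh start ε-reaches both the body's start and the fresh accept: |ε-closure| = 2 + 4 = 6
  b(b*d)* — same as the first factor's closure: |ε-closure| = 1
  db | c | d | b(b*d)* — |ε-closure| = 1 + 1 + 1 + 1 + 1 = 5 (the new accept is not ε-reachable since no branch accepts ε)

5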